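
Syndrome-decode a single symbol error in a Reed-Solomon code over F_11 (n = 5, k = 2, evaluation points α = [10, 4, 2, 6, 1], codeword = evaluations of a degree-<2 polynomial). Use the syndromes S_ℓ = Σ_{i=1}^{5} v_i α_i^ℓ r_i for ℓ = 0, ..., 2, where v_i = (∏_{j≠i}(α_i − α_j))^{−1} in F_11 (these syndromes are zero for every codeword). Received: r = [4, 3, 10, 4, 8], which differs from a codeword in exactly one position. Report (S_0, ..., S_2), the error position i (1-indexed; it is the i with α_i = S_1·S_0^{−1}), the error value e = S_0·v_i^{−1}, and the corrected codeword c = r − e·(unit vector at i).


S = (6, 3, 7), error at position 4, error magnitude e = 8, c = [4, 3, 10, 7, 8].

Step 1: column multipliers v_i = (∏_{j≠i}(α_i − α_j))^{−1} mod 11.
  i = 1 (α = 10): (10−4)(10−2)(10−6)(10−1) = 6·8·4·9 = 1728 ≡ 1, so v_1 = 1^{−1} = 1 (mod 11).
  i = 2 (α = 4): (4−10)(4−2)(4−6)(4−1) = (−6)·2·(−2)·3 = 72 ≡ 6, so v_2 = 6^{−1} = 2 (mod 11).
  i = 3 (α = 2): (2−10)(2−4)(2−6)(2−1) = (−8)·(−2)·(−4)·1 = −64 ≡ 2, so v_3 = 2^{−1} = 6 (mod 11).
  i = 4 (α = 6): (6−10)(6−4)(6−2)(6−1) = (−4)·2·4·5 = −160 ≡ 5, so v_4 = 5^{−1} = 9 (mod 11).
  i = 5 (α = 1): (1−10)(1−4)(1−2)(1−6) = (−9)·(−3)·(−1)·(−5) = 135 ≡ 3, so v_5 = 3^{−1} = 4 (mod 11).
  v = [1, 2, 6, 9, 4].
Step 2: syndromes of r = [4, 3, 10, 4, 8] (all sums mod 11).
  S_0 = Σ v_i r_i = 1·4 + 2·3 + 6·10 + 9·4 + 4·8 = 138 ≡ 6.
  S_1 = Σ v_i α_i r_i = 1·10·4 + 2·4·3 + 6·2·10 + 9·6·4 + 4·1·8 = 432 ≡ 3.
  α_i^2 mod 11 = [1, 5, 4, 3, 1].
  S_2 = Σ v_i α_i^2 r_i = 1·1·4 + 2·5·3 + 6·4·10 + 9·3·4 + 4·1·8 = 414 ≡ 7.
  S = (6, 3, 7) ≠ 0, so r is not a codeword (an error is present).
Step 3: locate the error. For a single error e at position i, S_ℓ = v_i·e·α_i^ℓ, so α_err = S_1/S_0.
  S_0^{−1} = 6^{−1} = 2 (mod 11), so α_err = 3·2 = 6 ≡ 6 = α_4. Error position i = 4.
  Consistency check: S_2/S_1 = 7·4 = 28 ≡ 6 = α_err ✓ (single-error assumption holds).
Step 4: error magnitude e = S_0/v_4 = S_0·∏_{j≠4}(α_4 − α_j) = 6·5 = 30 ≡ 8 (mod 11).
Step 5: correct position 4: c_4 = r_4 − e = 4 − 8 ≡ 7 (mod 11). Hence c = [4, 3, 10, 7, 8].
  Check: interpolating c through the α_i gives m(x) = 6 + 2·x (degree < 2) with m(α_i) = c_i for every i, so c is indeed a codeword.


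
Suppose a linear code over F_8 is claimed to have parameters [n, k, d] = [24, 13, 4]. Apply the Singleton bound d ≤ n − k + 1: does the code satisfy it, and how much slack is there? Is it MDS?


Singleton RHS = n − k + 1 = 12, slack = 8, bound satisfied, not MDS.

Singleton bound: d ≤ n − k + 1.
Here n = 24, k = 13, so n − k + 1 = 12.
Given d = 4, check d ≤ 12: YES.
Slack = (n − k + 1) − d = 8.
The code is NOT MDS (slack = 8 > 0).
Description: the claimed parameters are [24, 13, 4]_8; such a code would be non-MDS.


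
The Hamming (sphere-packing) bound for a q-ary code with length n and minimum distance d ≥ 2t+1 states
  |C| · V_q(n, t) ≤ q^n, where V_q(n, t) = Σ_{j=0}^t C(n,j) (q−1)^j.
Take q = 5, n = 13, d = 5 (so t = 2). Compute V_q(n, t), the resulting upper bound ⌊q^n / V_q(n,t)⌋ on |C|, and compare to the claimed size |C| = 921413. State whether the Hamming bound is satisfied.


V_q(n, t) = 1301, q^n = 1220703125, Hamming bound = 938280, |C| = 921413 ≤ bound (satisfied).

Step 1: Compute V_q(n, t) = Σ_{j=0}^2 C(n, j) (q−1)^j.
  j = 0: C(13,0)·(4)^0 = 1·1 = 1.
  j = 1: C(13,1)·(4)^1 = 13·4 = 52.
  j = 2: C(13,2)·(4)^2 = 78·16 = 1248.
  V_q(n, t) = 1 + 52 + 1248 = 1301.
Step 2: q^n = 5^13 = 1220703125.
Step 3: Hamming bound ⌊q^n / V_q(n,t)⌋ = ⌊1220703125/1301⌋ = 938280.
Step 4: Compare |C| = 921413 to 938280: satisfied.
The claimed |C| lies below the Hamming bound.


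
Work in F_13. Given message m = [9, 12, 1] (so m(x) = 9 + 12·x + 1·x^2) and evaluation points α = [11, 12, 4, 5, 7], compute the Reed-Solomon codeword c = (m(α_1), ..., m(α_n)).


c = [2, 11, 8, 3, 12]

Message polynomial: m(x) = 9 + 12·x + 1·x^2 (mod 13).
For each evaluation point α_i, compute m(α_i) mod 13:
  α_1 = 11: Horner steps 1 → 10 → 2, so m(11) = 2.
  α_2 = 12: Horner steps 1 → 11 → 11, so m(12) = 11.
  α_3 = 4: Horner steps 1 → 3 → 8, so m(4) = 8.
  α_4 = 5: Horner steps 1 → 4 → 3, so m(5) = 3.
  α_5 = 7: Horner steps 1 → 6 → 12, so m(7) = 12.
Codeword c = [2, 11, 8, 3, 12] ∈ F_13^5.


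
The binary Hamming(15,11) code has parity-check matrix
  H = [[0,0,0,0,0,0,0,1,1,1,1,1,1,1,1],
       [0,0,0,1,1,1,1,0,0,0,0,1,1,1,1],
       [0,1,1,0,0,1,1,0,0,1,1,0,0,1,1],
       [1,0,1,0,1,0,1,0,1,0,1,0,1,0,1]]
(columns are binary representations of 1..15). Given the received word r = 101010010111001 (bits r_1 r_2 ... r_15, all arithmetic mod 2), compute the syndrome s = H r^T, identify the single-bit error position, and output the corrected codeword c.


s = (1, 1, 0, 1)^T, error position = 13, corrected codeword c = 101010010111101

Compute s = H r^T mod 2 one row at a time:
  s_1 = 1 + 0 + 1 + 1 + 1 + 0 + 0 + 1 = 5 ≡ 1 (mod 2).
  s_2 = 0 + 1 + 0 + 0 + 1 + 0 + 0 + 1 = 3 ≡ 1 (mod 2).
  s_3 = 0 + 1 + 0 + 0 + 1 + 1 + 0 + 1 = 4 ≡ 0 (mod 2).
  s_4 = 1 + 1 + 1 + 0 + 0 + 1 + 0 + 1 = 5 ≡ 1 (mod 2).
s = (1, 1, 0, 1)^T — this equals column 13 of H (binary 1101), so error is at position 13.
Correct: flip bit 13 of r = 101010010111001 to get c = 101010010111101.


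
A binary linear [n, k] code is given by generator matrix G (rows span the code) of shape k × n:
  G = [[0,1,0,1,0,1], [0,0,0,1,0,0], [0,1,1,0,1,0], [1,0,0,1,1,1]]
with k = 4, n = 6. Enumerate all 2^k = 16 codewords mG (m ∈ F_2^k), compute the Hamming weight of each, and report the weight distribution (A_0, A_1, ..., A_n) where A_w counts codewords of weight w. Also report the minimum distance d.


Weight distribution: A_0 = 1, A_1 = 1, A_2 = 2, A_3 = 6, A_4 = 5, A_5 = 1. Minimum distance d = 1.

Enumerate all 2^4 = 16 messages m ∈ F_2^4.
For each, compute codeword c = mG in F_2^6, then tally its weight.
  m = 0000 → c = 000000, weight = 0.
  m = 1000 → c = 010101, weight = 3.
  m = 0100 → c = 000100, weight = 1.
  m = 1100 → c = 010001, weight = 2.
  m = 0010 → c = 011010, weight = 3.
  m = 1010 → c = 001111, weight = 4.
  m = 0110 → c = 011110, weight = 4.
  m = 1110 → c = 001011, weight = 3.
  m = 0001 → c = 100111, weight = 4.
  m = 1001 → c = 110010, weight = 3.
  m = 0101 → c = 100011, weight = 3.
  m = 1101 → c = 110110, weight = 4.
  m = 0011 → c = 111101, weight = 5.
  m = 1011 → c = 101000, weight = 2.
  m = 0111 → c = 111001, weight = 4.
  m = 1111 → c = 101100, weight = 3.
Tally weights:
  weight 0: 1 codewords.
  weight 1: 1 codewords.
  weight 2: 2 codewords.
  weight 3: 6 codewords.
  weight 4: 5 codewords.
  weight 5: 1 codewords.
Minimum distance d = smallest w > 0 with A_w > 0 = 1.
Sanity: Σ A_w = 16 = 2^4 = 16 ✓.


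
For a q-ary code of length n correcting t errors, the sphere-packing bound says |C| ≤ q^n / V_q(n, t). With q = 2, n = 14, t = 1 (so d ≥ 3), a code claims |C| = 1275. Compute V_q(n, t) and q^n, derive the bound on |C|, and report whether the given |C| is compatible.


V_q(n, t) = 15, q^n = 16384, Hamming bound = 1092, |C| = 1275 > bound (violated).

Step 1: Compute V_q(n, t) = Σ_{j=0}^1 C(n, j) (q−1)^j.
  j = 0: C(14,0)·(1)^0 = 1·1 = 1.
  j = 1: C(14,1)·(1)^1 = 14·1 = 14.
  V_q(n, t) = 1 + 14 = 15.
Step 2: q^n = 2^14 = 16384.
Step 3: Hamming bound ⌊q^n / V_q(n,t)⌋ = ⌊16384/15⌋ = 1092.
Step 4: Compare |C| = 1275 to 1092: violated.
The claimed |C| lies above the Hamming bound, so no 2-ary code of length 14 with d ≥ 3 can have 1275 codewords.


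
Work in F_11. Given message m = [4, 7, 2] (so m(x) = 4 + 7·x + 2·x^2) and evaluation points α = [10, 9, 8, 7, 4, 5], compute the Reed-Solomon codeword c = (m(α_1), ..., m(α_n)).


c = [10, 9, 1, 8, 9, 1]

Message polynomial: m(x) = 4 + 7·x + 2·x^2 (mod 11).
For each evaluation point α_i, compute m(α_i) mod 11:
  α_1 = 10: Horner steps 2 → 5 → 10, so m(10) = 10.
  α_2 = 9: Horner steps 2 → 3 → 9, so m(9) = 9.
  α_3 = 8: Horner steps 2 → 1 → 1, so m(8) = 1.
  α_4 = 7: Horner steps 2 → 10 → 8, so m(7) = 8.
  α_5 = 4: Horner steps 2 → 4 → 9, so m(4) = 9.
  α_6 = 5: Horner steps 2 → 6 → 1, so m(5) = 1.
Codeword c = [10, 9, 1, 8, 9, 1] ∈ F_11^6.


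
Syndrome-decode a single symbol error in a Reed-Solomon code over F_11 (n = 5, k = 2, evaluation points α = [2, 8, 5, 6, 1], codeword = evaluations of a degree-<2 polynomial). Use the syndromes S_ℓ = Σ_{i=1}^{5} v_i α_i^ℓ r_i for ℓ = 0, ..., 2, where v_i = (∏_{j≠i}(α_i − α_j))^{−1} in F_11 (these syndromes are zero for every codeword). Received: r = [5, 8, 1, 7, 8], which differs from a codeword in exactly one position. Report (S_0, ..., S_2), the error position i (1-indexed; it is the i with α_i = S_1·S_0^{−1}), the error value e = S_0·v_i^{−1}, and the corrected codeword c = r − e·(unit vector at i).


S = (8, 8, 8), error at position 5, error magnitude e = 9, c = [5, 8, 1, 7, 10].

Step 1: column multipliers v_i = (∏_{j≠i}(α_i − α_j))^{−1} mod 11.
  i = 1 (α = 2): (2−8)(2−5)(2−6)(2−1) = (−6)·(−3)·(−4)·1 = −72 ≡ 5, so v_1 = 5^{−1} = 9 (mod 11).
  i = 2 (α = 8): (8−2)(8−5)(8−6)(8−1) = 6·3·2·7 = 252 ≡ 10, so v_2 = 10^{−1} = 10 (mod 11).
  i = 3 (α = 5): (5−2)(5−8)(5−6)(5−1) = 3·(−3)·(−1)·4 = 36 ≡ 3, so v_3 = 3^{−1} = 4 (mod 11).
  i = 4 (α = 6): (6−2)(6−8)(6−5)(6−1) = 4·(−2)·1·5 = −40 ≡ 4, so v_4 = 4^{−1} = 3 (mod 11).
  i = 5 (α = 1): (1−2)(1−8)(1−5)(1−6) = (−1)·(−7)·(−4)·(−5) = 140 ≡ 8, so v_5 = 8^{−1} = 7 (mod 11).
  v = [9, 10, 4, 3, 7].
Step 2: syndromes of r = [5, 8, 1, 7, 8] (all sums mod 11).
  S_0 = Σ v_i r_i = 9·5 + 10·8 + 4·1 + 3·7 + 7·8 = 206 ≡ 8.
  S_1 = Σ v_i α_i r_i = 9·2·5 + 10·8·8 + 4·5·1 + 3·6·7 + 7·1·8 = 932 ≡ 8.
  α_i^2 mod 11 = [4, 9, 3, 3, 1].
  S_2 = Σ v_i α_i^2 r_i = 9·4·5 + 10·9·8 + 4·3·1 + 3·3·7 + 7·1·8 = 1031 ≡ 8.
  S = (8, 8, 8) ≠ 0, so r is not a codeword (an error is present).
Step 3: locate the error. For a single error e at position i, S_ℓ = v_i·e·α_i^ℓ, so α_err = S_1/S_0.
  S_0^{−1} = 8^{−1} = 7 (mod 11), so α_err = 8·7 = 56 ≡ 1 = α_5. Error position i = 5.
  Consistency check: S_2/S_1 = 8·7 = 56 ≡ 1 = α_err ✓ (single-error assumption holds).
Step 4: error magnitude e = S_0/v_5 = S_0·∏_{j≠5}(α_5 − α_j) = 8·8 = 64 ≡ 9 (mod 11).
Step 5: correct position 5: c_5 = r_5 − e = 8 − 9 ≡ 10 (mod 11). Hence c = [5, 8, 1, 7, 10].
  Check: interpolating c through the α_i gives m(x) = 4 + 6·x (degree < 2) with m(α_i) = c_i for every i, so c is indeed a codeword.


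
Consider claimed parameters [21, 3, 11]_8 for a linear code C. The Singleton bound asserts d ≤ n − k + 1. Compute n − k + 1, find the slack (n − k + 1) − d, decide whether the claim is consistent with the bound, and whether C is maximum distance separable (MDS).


Singleton RHS = n − k + 1 = 19, slack = 8, bound satisfied, not MDS.

Singleton bound: d ≤ n − k + 1.
Here n = 21, k = 3, so n − k + 1 = 19.
Given d = 11, check d ≤ 19: YES.
Slack = (n − k + 1) − d = 8.
The code is NOT MDS (slack = 8 > 0).
Description: the claimed parameters are [21, 3, 11]_8; such a code would be non-MDS.


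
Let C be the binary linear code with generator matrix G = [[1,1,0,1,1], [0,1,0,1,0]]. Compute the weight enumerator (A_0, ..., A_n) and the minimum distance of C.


Weight distribution: A_0 = 1, A_2 = 2, A_4 = 1. Minimum distance d = 2.

Enumerate all 2^2 = 4 messages m ∈ F_2^2.
For each, compute codeword c = mG in F_2^5, then tally its weight.
  m = 00 → c = 00000, weight = 0.
  m = 10 → c = 11011, weight = 4.
  m = 01 → c = 01010, weight = 2.
  m = 11 → c = 10001, weight = 2.
Tally weights:
  weight 0: 1 codewords.
  weight 2: 2 codewords.
  weight 4: 1 codewords.
Minimum distance d = smallest w > 0 with A_w > 0 = 2.
Sanity: Σ A_w = 4 = 2^2 = 4 ✓.


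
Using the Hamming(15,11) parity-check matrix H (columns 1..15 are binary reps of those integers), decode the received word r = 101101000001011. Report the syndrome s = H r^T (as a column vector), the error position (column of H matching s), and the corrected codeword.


s = (1, 1, 0, 1)^T, error position = 13, corrected codeword c = 101101000001111

Compute s = H r^T mod 2 one row at a time:
  s_1 = 0 + 0 + 0 + 0 + 1 + 0 + 1 + 1 = 3 ≡ 1 (mod 2).
  s_2 = 1 + 0 + 1 + 0 + 1 + 0 + 1 + 1 = 5 ≡ 1 (mod 2).
  s_3 = 0 + 1 + 1 + 0 + 0 + 0 + 1 + 1 = 4 ≡ 0 (mod 2).
  s_4 = 1 + 1 + 0 + 0 + 0 + 0 + 0 + 1 = 3 ≡ 1 (mod 2).
s = (1, 1, 0, 1)^T — this equals column 13 of H (binary 1101), so error is at position 13.
Correct: flip bit 13 of r = 101101000001011 to get c = 101101000001111.


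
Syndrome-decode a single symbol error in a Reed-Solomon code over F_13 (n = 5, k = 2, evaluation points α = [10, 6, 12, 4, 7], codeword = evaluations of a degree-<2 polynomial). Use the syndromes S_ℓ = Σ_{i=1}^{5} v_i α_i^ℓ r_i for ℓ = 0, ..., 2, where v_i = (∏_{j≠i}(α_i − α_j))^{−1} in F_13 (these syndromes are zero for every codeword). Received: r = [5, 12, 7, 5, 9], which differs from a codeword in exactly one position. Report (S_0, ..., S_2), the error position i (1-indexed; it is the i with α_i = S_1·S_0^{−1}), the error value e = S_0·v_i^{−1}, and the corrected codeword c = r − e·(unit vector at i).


S = (8, 2, 7), error at position 1, error magnitude e = 5, c = [0, 12, 7, 5, 9].

Step 1: column multipliers v_i = (∏_{j≠i}(α_i − α_j))^{−1} mod 13.
  i = 1 (α = 10): (10−6)(10−12)(10−4)(10−7) = 4·(−2)·6·3 = −144 ≡ 12, so v_1 = 12^{−1} = 12 (mod 13).
  i = 2 (α = 6): (6−10)(6−12)(6−4)(6−7) = (−4)·(−6)·2·(−1) = −48 ≡ 4, so v_2 = 4^{−1} = 10 (mod 13).
  i = 3 (α = 12): (12−10)(12−6)(12−4)(12−7) = 2·6·8·5 = 480 ≡ 12, so v_3 = 12^{−1} = 12 (mod 13).
  i = 4 (α = 4): (4−10)(4−6)(4−12)(4−7) = (−6)·(−2)·(−8)·(−3) = 288 ≡ 2, so v_4 = 2^{−1} = 7 (mod 13).
  i = 5 (α = 7): (7−10)(7−6)(7−12)(7−4) = (−3)·1·(−5)·3 = 45 ≡ 6, so v_5 = 6^{−1} = 11 (mod 13).
  v = [12, 10, 12, 7, 11].
Step 2: syndromes of r = [5, 12, 7, 5, 9] (all sums mod 13).
  S_0 = Σ v_i r_i = 12·5 + 10·12 + 12·7 + 7·5 + 11·9 = 398 ≡ 8.
  S_1 = Σ v_i α_i r_i = 12·10·5 + 10·6·12 + 12·12·7 + 7·4·5 + 11·7·9 = 3161 ≡ 2.
  α_i^2 mod 13 = [9, 10, 1, 3, 10].
  S_2 = Σ v_i α_i^2 r_i = 12·9·5 + 10·10·12 + 12·1·7 + 7·3·5 + 11·10·9 = 2919 ≡ 7.
  S = (8, 2, 7) ≠ 0, so r is not a codeword (an error is present).
Step 3: locate the error. For a single error e at position i, S_ℓ = v_i·e·α_i^ℓ, so α_err = S_1/S_0.
  S_0^{−1} = 8^{−1} = 5 (mod 13), so α_err = 2·5 = 10 ≡ 10 = α_1. Error position i = 1.
  Consistency check: S_2/S_1 = 7·7 = 49 ≡ 10 = α_err ✓ (single-error assumption holds).
Step 4: error magnitude e = S_0/v_1 = S_0·∏_{j≠1}(α_1 − α_j) = 8·12 = 96 ≡ 5 (mod 13).
Step 5: correct position 1: c_1 = r_1 − e = 5 − 5 ≡ 0 (mod 13). Hence c = [0, 12, 7, 5, 9].
  Check: interpolating c through the α_i gives m(x) = 4 + 10·x (degree < 2) with m(α_i) = c_i for every i, so c is indeed a codeword.


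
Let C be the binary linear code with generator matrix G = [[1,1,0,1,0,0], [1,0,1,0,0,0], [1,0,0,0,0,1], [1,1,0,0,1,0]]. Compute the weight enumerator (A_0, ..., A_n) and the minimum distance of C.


Weight distribution: A_0 = 1, A_2 = 4, A_3 = 6, A_4 = 3, A_5 = 2. Minimum distance d = 2.

Enumerate all 2^4 = 16 messages m ∈ F_2^4.
For each, compute codeword c = mG in F_2^6, then tally its weight.
  m = 0000 → c = 000000, weight = 0.
  m = 1000 → c = 110100, weight = 3.
  m = 0100 → c = 101000, weight = 2.
  m = 1100 → c = 011100, weight = 3.
  m = 0010 → c = 100001, weight = 2.
  m = 1010 → c = 010101, weight = 3.
  m = 0110 → c = 001001, weight = 2.
  m = 1110 → c = 111101, weight = 5.
  m = 0001 → c = 110010, weight = 3.
  m = 1001 → c = 000110, weight = 2.
  m = 0101 → c = 011010, weight = 3.
  m = 1101 → c = 101110, weight = 4.
  m = 0011 → c = 010011, weight = 3.
  m = 1011 → c = 100111, weight = 4.
  m = 0111 → c = 111011, weight = 5.
  m = 1111 → c = 001111, weight = 4.
Tally weights:
  weight 0: 1 codewords.
  weight 2: 4 codewords.
  weight 3: 6 codewords.
  weight 4: 3 codewords.
  weight 5: 2 codewords.
Minimum distance d = smallest w > 0 with A_w > 0 = 2.
Sanity: Σ A_w = 16 = 2^4 = 16 ✓.


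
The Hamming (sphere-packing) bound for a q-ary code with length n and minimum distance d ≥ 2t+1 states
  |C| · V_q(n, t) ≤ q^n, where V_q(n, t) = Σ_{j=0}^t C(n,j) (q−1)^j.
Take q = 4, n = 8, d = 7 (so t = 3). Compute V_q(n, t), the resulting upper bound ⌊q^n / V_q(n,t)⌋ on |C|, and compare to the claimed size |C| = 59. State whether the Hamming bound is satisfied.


V_q(n, t) = 1789, q^n = 65536, Hamming bound = 36, |C| = 59 > bound (violated).

Step 1: Compute V_q(n, t) = Σ_{j=0}^3 C(n, j) (q−1)^j.
  j = 0: C(8,0)·(3)^0 = 1·1 = 1.
  j = 1: C(8,1)·(3)^1 = 8·3 = 24.
  j = 2: C(8,2)·(3)^2 = 28·9 = 252.
  j = 3: C(8,3)·(3)^3 = 56·27 = 1512.
  V_q(n, t) = 1 + 24 + 252 + 1512 = 1789.
Step 2: q^n = 4^8 = 65536.
Step 3: Hamming bound ⌊q^n / V_q(n,t)⌋ = ⌊65536/1789⌋ = 36.
Step 4: Compare |C| = 59 to 36: violated.
The claimed |C| lies above the Hamming bound, so no 4-ary code of length 8 with d ≥ 7 can have 59 codewords.


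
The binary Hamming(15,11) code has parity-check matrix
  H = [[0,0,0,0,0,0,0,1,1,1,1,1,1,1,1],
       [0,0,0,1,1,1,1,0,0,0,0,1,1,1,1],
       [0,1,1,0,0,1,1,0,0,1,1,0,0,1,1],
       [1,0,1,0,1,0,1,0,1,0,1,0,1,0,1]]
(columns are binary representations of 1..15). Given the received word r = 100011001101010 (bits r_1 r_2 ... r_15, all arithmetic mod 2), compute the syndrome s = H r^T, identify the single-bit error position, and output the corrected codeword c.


s = (0, 0, 1, 1)^T, error position = 3, corrected codeword c = 101011001101010

Compute s = H r^T mod 2 one row at a time:
  s_1 = 0 + 1 + 1 + 0 + 1 + 0 + 1 + 0 = 4 ≡ 0 (mod 2).
  s_2 = 0 + 1 + 1 + 0 + 1 + 0 + 1 + 0 = 4 ≡ 0 (mod 2).
  s_3 = 0 + 0 + 1 + 0 + 1 + 0 + 1 + 0 = 3 ≡ 1 (mod 2).
  s_4 = 1 + 0 + 1 + 0 + 1 + 0 + 0 + 0 = 3 ≡ 1 (mod 2).
s = (0, 0, 1, 1)^T — this equals column 3 of H (binary 0011), so error is at position 3.
Correct: flip bit 3 of r = 100011001101010 to get c = 101011001101010.


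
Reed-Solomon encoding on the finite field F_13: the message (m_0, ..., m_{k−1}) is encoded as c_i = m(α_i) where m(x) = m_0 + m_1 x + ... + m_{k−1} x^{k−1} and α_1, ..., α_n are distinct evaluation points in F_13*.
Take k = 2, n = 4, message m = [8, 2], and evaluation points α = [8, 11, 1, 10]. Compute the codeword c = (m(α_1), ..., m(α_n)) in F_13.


c = [11, 4, 10, 2]

Message polynomial: m(x) = 8 + 2·x (mod 13).
For each evaluation point α_i, compute m(α_i) mod 13:
  α_1 = 8: Horner steps 2 → 11, so m(8) = 11.
  α_2 = 11: Horner steps 2 → 4, so m(11) = 4.
  α_3 = 1: Horner steps 2 → 10, so m(1) = 10.
  α_4 = 10: Horner steps 2 → 2, so m(10) = 2.
Codeword c = [11, 4, 10, 2] ∈ F_13^4.


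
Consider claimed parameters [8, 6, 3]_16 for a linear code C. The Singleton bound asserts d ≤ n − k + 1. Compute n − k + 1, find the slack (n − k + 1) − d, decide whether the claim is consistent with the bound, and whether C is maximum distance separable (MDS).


Singleton RHS = n − k + 1 = 3, slack = 0, bound satisfied, MDS.

Singleton bound: d ≤ n − k + 1.
Here n = 8, k = 6, so n − k + 1 = 3.
Given d = 3, check d ≤ 3: YES.
Slack = (n − k + 1) − d = 0.
The code is MDS (slack = 0).
Description: the claimed parameters are [8, 6, 3]_16; such a code would be MDS (meets Singleton bound).


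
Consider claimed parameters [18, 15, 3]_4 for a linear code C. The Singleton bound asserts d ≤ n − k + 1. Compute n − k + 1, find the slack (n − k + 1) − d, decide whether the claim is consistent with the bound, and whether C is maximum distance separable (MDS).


Singleton RHS = n − k + 1 = 4, slack = 1, bound satisfied, not MDS.

Singleton bound: d ≤ n − k + 1.
Here n = 18, k = 15, so n − k + 1 = 4.
Given d = 3, check d ≤ 4: YES.
Slack = (n − k + 1) − d = 1.
The code is NOT MDS (slack = 1 > 0).
Description: the claimed parameters are [18, 15, 3]_4; such a code would be non-MDS.


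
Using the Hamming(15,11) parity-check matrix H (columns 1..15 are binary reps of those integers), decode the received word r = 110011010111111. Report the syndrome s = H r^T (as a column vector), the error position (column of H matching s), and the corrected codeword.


s = (1, 0, 0, 1)^T, error position = 9, corrected codeword c = 110011011111111

Compute s = H r^T mod 2 one row at a time:
  s_1 = 1 + 0 + 1 + 1 + 1 + 1 + 1 + 1 = 7 ≡ 1 (mod 2).
  s_2 = 0 + 1 + 1 + 0 + 1 + 1 + 1 + 1 = 6 ≡ 0 (mod 2).
  s_3 = 1 + 0 + 1 + 0 + 1 + 1 + 1 + 1 = 6 ≡ 0 (mod 2).
  s_4 = 1 + 0 + 1 + 0 + 0 + 1 + 1 + 1 = 5 ≡ 1 (mod 2).
s = (1, 0, 0, 1)^T — this equals column 9 of H (binary 1001), so error is at position 9.
Correct: flip bit 9 of r = 110011010111111 to get c = 110011011111111.


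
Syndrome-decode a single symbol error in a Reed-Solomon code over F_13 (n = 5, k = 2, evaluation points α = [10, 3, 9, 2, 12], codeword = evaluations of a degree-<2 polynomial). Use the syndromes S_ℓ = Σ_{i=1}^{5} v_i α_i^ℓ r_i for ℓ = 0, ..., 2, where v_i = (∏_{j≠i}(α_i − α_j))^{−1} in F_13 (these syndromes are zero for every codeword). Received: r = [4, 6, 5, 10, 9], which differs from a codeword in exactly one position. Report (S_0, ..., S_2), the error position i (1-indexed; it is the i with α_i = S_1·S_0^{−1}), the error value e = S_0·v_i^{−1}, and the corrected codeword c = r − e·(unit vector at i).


S = (4, 10, 12), error at position 3, error magnitude e = 10, c = [4, 6, 8, 10, 9].

Step 1: column multipliers v_i = (∏_{j≠i}(α_i − α_j))^{−1} mod 13.
  i = 1 (α = 10): (10−3)(10−9)(10−2)(10−12) = 7·1·8·(−2) = −112 ≡ 5, so v_1 = 5^{−1} = 8 (mod 13).
  i = 2 (α = 3): (3−10)(3−9)(3−2)(3−12) = (−7)·(−6)·1·(−9) = −378 ≡ 12, so v_2 = 12^{−1} = 12 (mod 13).
  i = 3 (α = 9): (9−10)(9−3)(9−2)(9−12) = (−1)·6·7·(−3) = 126 ≡ 9, so v_3 = 9^{−1} = 3 (mod 13).
  i = 4 (α = 2): (2−10)(2−3)(2−9)(2−12) = (−8)·(−1)·(−7)·(−10) = 560 ≡ 1, so v_4 = 1^{−1} = 1 (mod 13).
  i = 5 (α = 12): (12−10)(12−3)(12−9)(12−2) = 2·9·3·10 = 540 ≡ 7, so v_5 = 7^{−1} = 2 (mod 13).
  v = [8, 12, 3, 1, 2].
Step 2: syndromes of r = [4, 6, 5, 10, 9] (all sums mod 13).
  S_0 = Σ v_i r_i = 8·4 + 12·6 + 3·5 + 1·10 + 2·9 = 147 ≡ 4.
  S_1 = Σ v_i α_i r_i = 8·10·4 + 12·3·6 + 3·9·5 + 1·2·10 + 2·12·9 = 907 ≡ 10.
  α_i^2 mod 13 = [9, 9, 3, 4, 1].
  S_2 = Σ v_i α_i^2 r_i = 8·9·4 + 12·9·6 + 3·3·5 + 1·4·10 + 2·1·9 = 1039 ≡ 12.
  S = (4, 10, 12) ≠ 0, so r is not a codeword (an error is present).
Step 3: locate the error. For a single error e at position i, S_ℓ = v_i·e·α_i^ℓ, so α_err = S_1/S_0.
  S_0^{−1} = 4^{−1} = 10 (mod 13), so α_err = 10·10 = 100 ≡ 9 = α_3. Error position i = 3.
  Consistency check: S_2/S_1 = 12·4 = 48 ≡ 9 = α_err ✓ (single-error assumption holds).
Step 4: error magnitude e = S_0/v_3 = S_0·∏_{j≠3}(α_3 − α_j) = 4·9 = 36 ≡ 10 (mod 13).
Step 5: correct position 3: c_3 = r_3 − e = 5 − 10 ≡ 8 (mod 13). Hence c = [4, 6, 8, 10, 9].
  Check: interpolating c through the α_i gives m(x) = 5 + 9·x (degree < 2) with m(α_i) = c_i for every i, so c is indeed a codeword.


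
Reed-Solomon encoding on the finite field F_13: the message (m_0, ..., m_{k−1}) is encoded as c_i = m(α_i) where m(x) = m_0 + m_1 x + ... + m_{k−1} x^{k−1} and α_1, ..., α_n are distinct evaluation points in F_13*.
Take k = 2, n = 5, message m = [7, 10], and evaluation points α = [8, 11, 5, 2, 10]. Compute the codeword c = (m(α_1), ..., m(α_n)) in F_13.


c = [9, 0, 5, 1, 3]

Message polynomial: m(x) = 7 + 10·x (mod 13).
For each evaluation point α_i, compute m(α_i) mod 13:
  α_1 = 8: Horner steps 10 → 9, so m(8) = 9.
  α_2 = 11: Horner steps 10 → 0, so m(11) = 0.
  α_3 = 5: Horner steps 10 → 5, so m(5) = 5.
  α_4 = 2: Horner steps 10 → 1, so m(2) = 1.
  α_5 = 10: Horner steps 10 → 3, so m(10) = 3.
Codeword c = [9, 0, 5, 1, 3] ∈ F_13^5.


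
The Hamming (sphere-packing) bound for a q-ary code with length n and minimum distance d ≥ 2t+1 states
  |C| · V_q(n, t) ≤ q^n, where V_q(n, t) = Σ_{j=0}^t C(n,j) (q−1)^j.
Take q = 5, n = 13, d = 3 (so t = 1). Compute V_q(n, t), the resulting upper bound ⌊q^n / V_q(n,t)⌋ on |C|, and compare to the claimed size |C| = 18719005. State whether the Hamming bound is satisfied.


V_q(n, t) = 53, q^n = 1220703125, Hamming bound = 23032134, |C| = 18719005 ≤ bound (satisfied).

Step 1: Compute V_q(n, t) = Σ_{j=0}^1 C(n, j) (q−1)^j.
  j = 0: C(13,0)·(4)^0 = 1·1 = 1.
  j = 1: C(13,1)·(4)^1 = 13·4 = 52.
  V_q(n, t) = 1 + 52 = 53.
Step 2: q^n = 5^13 = 1220703125.
Step 3: Hamming bound ⌊q^n / V_q(n,t)⌋ = ⌊1220703125/53⌋ = 23032134.
Step 4: Compare |C| = 18719005 to 23032134: satisfied.
The claimed |C| lies below the Hamming bound.


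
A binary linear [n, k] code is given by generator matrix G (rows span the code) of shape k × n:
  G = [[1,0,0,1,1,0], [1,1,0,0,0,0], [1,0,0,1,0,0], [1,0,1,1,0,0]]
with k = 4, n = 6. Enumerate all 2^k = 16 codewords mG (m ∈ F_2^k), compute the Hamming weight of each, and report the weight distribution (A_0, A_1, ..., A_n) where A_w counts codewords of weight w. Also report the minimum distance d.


Weight distribution: A_0 = 1, A_1 = 2, A_2 = 4, A_3 = 6, A_4 = 3. Minimum distance d = 1.

Enumerate all 2^4 = 16 messages m ∈ F_2^4.
For each, compute codeword c = mG in F_2^6, then tally its weight.
  m = 0000 → c = 000000, weight = 0.
  m = 1000 → c = 100110, weight = 3.
  m = 0100 → c = 110000, weight = 2.
  m = 1100 → c = 010110, weight = 3.
  m = 0010 → c = 100100, weight = 2.
  m = 1010 → c = 000010, weight = 1.
  m = 0110 → c = 010100, weight = 2.
  m = 1110 → c = 110010, weight = 3.
  m = 0001 → c = 101100, weight = 3.
  m = 1001 → c = 001010, weight = 2.
  m = 0101 → c = 011100, weight = 3.
  m = 1101 → c = 111010, weight = 4.
  m = 0011 → c = 001000, weight = 1.
  m = 1011 → c = 101110, weight = 4.
  m = 0111 → c = 111000, weight = 3.
  m = 1111 → c = 011110, weight = 4.
Tally weights:
  weight 0: 1 codewords.
  weight 1: 2 codewords.
  weight 2: 4 codewords.
  weight 3: 6 codewords.
  weight 4: 3 codewords.
Minimum distance d = smallest w > 0 with A_w > 0 = 1.
Sanity: Σ A_w = 16 = 2^4 = 16 ✓.


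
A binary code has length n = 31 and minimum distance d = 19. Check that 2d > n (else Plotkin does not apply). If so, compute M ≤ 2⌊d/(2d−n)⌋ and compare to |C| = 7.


Plotkin bound M ≤ 4; given |C| = 7 > bound (violated).

Check applicability: 2d = 38, n = 31.
2d − n = 7 > 0, so Plotkin applies.
Compute d/(2d−n) = 19/7 ≈ 2.7143.
⌊d/(2d−n)⌋ = 2.
Plotkin bound: M ≤ 2·2 = 4.
Given |C| = 7, check: VIOLATED.
This |C| is above the Plotkin bound, so no binary code with n = 31, d = 19 and 7 codewords exists.


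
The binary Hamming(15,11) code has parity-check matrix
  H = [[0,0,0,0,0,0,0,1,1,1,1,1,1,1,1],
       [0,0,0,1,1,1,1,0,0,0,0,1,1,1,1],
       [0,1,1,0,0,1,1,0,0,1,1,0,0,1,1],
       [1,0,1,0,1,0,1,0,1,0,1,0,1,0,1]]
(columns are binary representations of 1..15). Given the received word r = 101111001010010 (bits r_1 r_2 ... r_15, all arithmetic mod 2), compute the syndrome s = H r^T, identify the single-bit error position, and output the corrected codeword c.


s = (1, 0, 0, 1)^T, error position = 9, corrected codeword c = 101111000010010

Compute s = H r^T mod 2 one row at a time:
  s_1 = 0 + 1 + 0 + 1 + 0 + 0 + 1 + 0 = 3 ≡ 1 (mod 2).
  s_2 = 1 + 1 + 1 + 0 + 0 + 0 + 1 + 0 = 4 ≡ 0 (mod 2).
  s_3 = 0 + 1 + 1 + 0 + 0 + 1 + 1 + 0 = 4 ≡ 0 (mod 2).
  s_4 = 1 + 1 + 1 + 0 + 1 + 1 + 0 + 0 = 5 ≡ 1 (mod 2).
s = (1, 0, 0, 1)^T — this equals column 9 of H (binary 1001), so error is at position 9.
Correct: flip bit 9 of r = 101111001010010 to get c = 101111000010010.


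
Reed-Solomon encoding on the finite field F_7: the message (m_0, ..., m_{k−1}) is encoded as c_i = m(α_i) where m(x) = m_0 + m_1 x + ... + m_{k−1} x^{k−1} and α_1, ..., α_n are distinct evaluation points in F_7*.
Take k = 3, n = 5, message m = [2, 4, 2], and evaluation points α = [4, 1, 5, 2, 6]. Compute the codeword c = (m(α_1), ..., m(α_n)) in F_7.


c = [1, 1, 2, 4, 0]

Message polynomial: m(x) = 2 + 4·x + 2·x^2 (mod 7).
For each evaluation point α_i, compute m(α_i) mod 7:
  α_1 = 4: Horner steps 2 → 5 → 1, so m(4) = 1.
  α_2 = 1: Horner steps 2 → 6 → 1, so m(1) = 1.
  α_3 = 5: Horner steps 2 → 0 → 2, so m(5) = 2.
  α_4 = 2: Horner steps 2 → 1 → 4, so m(2) = 4.
  α_5 = 6: Horner steps 2 → 2 → 0, so m(6) = 0.
Codeword c = [1, 1, 2, 4, 0] ∈ F_7^5.


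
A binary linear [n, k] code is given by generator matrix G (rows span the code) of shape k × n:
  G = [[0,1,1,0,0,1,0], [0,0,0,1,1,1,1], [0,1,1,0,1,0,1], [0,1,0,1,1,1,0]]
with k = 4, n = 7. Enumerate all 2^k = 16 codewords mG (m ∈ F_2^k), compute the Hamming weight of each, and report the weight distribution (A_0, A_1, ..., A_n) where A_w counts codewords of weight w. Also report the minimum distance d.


Weight distribution: A_0 = 1, A_1 = 1, A_2 = 2, A_3 = 6, A_4 = 5, A_5 = 1. Minimum distance d = 1.

Enumerate all 2^4 = 16 messages m ∈ F_2^4.
For each, compute codeword c = mG in F_2^7, then tally its weight.
  m = 0000 → c = 0000000, weight = 0.
  m = 1000 → c = 0110010, weight = 3.
  m = 0100 → c = 0001111, weight = 4.
  m = 1100 → c = 0111101, weight = 5.
  m = 0010 → c = 0110101, weight = 4.
  m = 1010 → c = 0000111, weight = 3.
  m = 0110 → c = 0111010, weight = 4.
  m = 1110 → c = 0001000, weight = 1.
  m = 0001 → c = 0101110, weight = 4.
  m = 1001 → c = 0011100, weight = 3.
  m = 0101 → c = 0100001, weight = 2.
  m = 1101 → c = 0010011, weight = 3.
  m = 0011 → c = 0011011, weight = 4.
  m = 1011 → c = 0101001, weight = 3.
  m = 0111 → c = 0010100, weight = 2.
  m = 1111 → c = 0100110, weight = 3.
Tally weights:
  weight 0: 1 codewords.
  weight 1: 1 codewords.
  weight 2: 2 codewords.
  weight 3: 6 codewords.
  weight 4: 5 codewords.
  weight 5: 1 codewords.
Minimum distance d = smallest w > 0 with A_w > 0 = 1.
Sanity: Σ A_w = 16 = 2^4 = 16 ✓.


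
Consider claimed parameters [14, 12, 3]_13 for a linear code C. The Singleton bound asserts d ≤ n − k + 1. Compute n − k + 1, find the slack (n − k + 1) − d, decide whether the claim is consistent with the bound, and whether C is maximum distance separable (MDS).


Singleton RHS = n − k + 1 = 3, slack = 0, bound satisfied, MDS.

Singleton bound: d ≤ n − k + 1.
Here n = 14, k = 12, so n − k + 1 = 3.
Given d = 3, check d ≤ 3: YES.
Slack = (n − k + 1) − d = 0.
The code is MDS (slack = 0).
Description: the claimed parameters are [14, 12, 3]_13; such a code would be MDS (meets Singleton bound).


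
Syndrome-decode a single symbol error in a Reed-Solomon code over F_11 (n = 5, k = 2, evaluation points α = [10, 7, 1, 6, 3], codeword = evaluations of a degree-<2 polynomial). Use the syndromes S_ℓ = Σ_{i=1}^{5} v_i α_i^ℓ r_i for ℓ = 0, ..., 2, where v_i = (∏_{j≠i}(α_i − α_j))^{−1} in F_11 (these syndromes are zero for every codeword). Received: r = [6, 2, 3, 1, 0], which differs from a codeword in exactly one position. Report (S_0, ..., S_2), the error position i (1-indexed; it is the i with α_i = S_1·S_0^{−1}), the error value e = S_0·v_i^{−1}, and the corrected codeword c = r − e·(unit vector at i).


S = (6, 9, 8), error at position 2, error magnitude e = 8, c = [6, 5, 3, 1, 0].

Step 1: column multipliers v_i = (∏_{j≠i}(α_i − α_j))^{−1} mod 11.
  i = 1 (α = 10): (10−7)(10−1)(10−6)(10−3) = 3·9·4·7 = 756 ≡ 8, so v_1 = 8^{−1} = 7 (mod 11).
  i = 2 (α = 7): (7−10)(7−1)(7−6)(7−3) = (−3)·6·1·4 = −72 ≡ 5, so v_2 = 5^{−1} = 9 (mod 11).
  i = 3 (α = 1): (1−10)(1−7)(1−6)(1−3) = (−9)·(−6)·(−5)·(−2) = 540 ≡ 1, so v_3 = 1^{−1} = 1 (mod 11).
  i = 4 (α = 6): (6−10)(6−7)(6−1)(6−3) = (−4)·(−1)·5·3 = 60 ≡ 5, so v_4 = 5^{−1} = 9 (mod 11).
  i = 5 (α = 3): (3−10)(3−7)(3−1)(3−6) = (−7)·(−4)·2·(−3) = −168 ≡ 8, so v_5 = 8^{−1} = 7 (mod 11).
  v = [7, 9, 1, 9, 7].
Step 2: syndromes of r = [6, 2, 3, 1, 0] (all sums mod 11).
  S_0 = Σ v_i r_i = 7·6 + 9·2 + 1·3 + 9·1 + 7·0 = 72 ≡ 6.
  S_1 = Σ v_i α_i r_i = 7·10·6 + 9·7·2 + 1·1·3 + 9·6·1 + 7·3·0 = 603 ≡ 9.
  α_i^2 mod 11 = [1, 5, 1, 3, 9].
  S_2 = Σ v_i α_i^2 r_i = 7·1·6 + 9·5·2 + 1·1·3 + 9·3·1 + 7·9·0 = 162 ≡ 8.
  S = (6, 9, 8) ≠ 0, so r is not a codeword (an error is present).
Step 3: locate the error. For a single error e at position i, S_ℓ = v_i·e·α_i^ℓ, so α_err = S_1/S_0.
  S_0^{−1} = 6^{−1} = 2 (mod 11), so α_err = 9·2 = 18 ≡ 7 = α_2. Error position i = 2.
  Consistency check: S_2/S_1 = 8·5 = 40 ≡ 7 = α_err ✓ (single-error assumption holds).
Step 4: error magnitude e = S_0/v_2 = S_0·∏_{j≠2}(α_2 − α_j) = 6·5 = 30 ≡ 8 (mod 11).
Step 5: correct position 2: c_2 = r_2 − e = 2 − 8 ≡ 5 (mod 11). Hence c = [6, 5, 3, 1, 0].
  Check: interpolating c through the α_i gives m(x) = 10 + 4·x (degree < 2) with m(α_i) = c_i for every i, so c is indeed a codeword.


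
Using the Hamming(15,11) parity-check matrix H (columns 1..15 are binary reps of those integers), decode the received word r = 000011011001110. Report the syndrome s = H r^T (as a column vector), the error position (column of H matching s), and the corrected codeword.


s = (1, 1, 0, 1)^T, error position = 13, corrected codeword c = 000011011001010

Compute s = H r^T mod 2 one row at a time:
  s_1 = 1 + 1 + 0 + 0 + 1 + 1 + 1 + 0 = 5 ≡ 1 (mod 2).
  s_2 = 0 + 1 + 1 + 0 + 1 + 1 + 1 + 0 = 5 ≡ 1 (mod 2).
  s_3 = 0 + 0 + 1 + 0 + 0 + 0 + 1 + 0 = 2 ≡ 0 (mod 2).
  s_4 = 0 + 0 + 1 + 0 + 1 + 0 + 1 + 0 = 3 ≡ 1 (mod 2).
s = (1, 1, 0, 1)^T — this equals column 13 of H (binary 1101), so error is at position 13.
Correct: flip bit 13 of r = 000011011001110 to get c = 000011011001010.


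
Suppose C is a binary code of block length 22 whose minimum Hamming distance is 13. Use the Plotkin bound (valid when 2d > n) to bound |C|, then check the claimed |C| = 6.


Plotkin bound M ≤ 6; given |C| = 6 ≤ bound (satisfied).

Check applicability: 2d = 26, n = 22.
2d − n = 4 > 0, so Plotkin applies.
Compute d/(2d−n) = 13/4 ≈ 3.2500.
⌊d/(2d−n)⌋ = 3.
Plotkin bound: M ≤ 2·3 = 6.
Given |C| = 6, check: satisfied.
This |C| is at the Plotkin bound.


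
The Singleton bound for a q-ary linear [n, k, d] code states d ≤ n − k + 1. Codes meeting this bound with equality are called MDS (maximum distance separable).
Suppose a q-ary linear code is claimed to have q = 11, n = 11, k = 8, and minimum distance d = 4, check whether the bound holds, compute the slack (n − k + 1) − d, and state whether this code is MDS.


Singleton RHS = n − k + 1 = 4, slack = 0, bound satisfied, MDS.

Singleton bound: d ≤ n − k + 1.
Here n = 11, k = 8, so n − k + 1 = 4.
Given d = 4, check d ≤ 4: YES.
Slack = (n − k + 1) − d = 0.
The code is MDS (slack = 0).
Description: the claimed parameters are [11, 8, 4]_11; such a code would be MDS (meets Singleton bound).


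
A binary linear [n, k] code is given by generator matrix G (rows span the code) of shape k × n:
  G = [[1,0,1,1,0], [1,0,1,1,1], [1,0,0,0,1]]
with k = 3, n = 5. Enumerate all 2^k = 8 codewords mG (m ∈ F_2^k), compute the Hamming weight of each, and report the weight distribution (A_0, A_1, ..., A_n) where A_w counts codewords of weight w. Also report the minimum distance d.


Weight distribution: A_0 = 1, A_1 = 2, A_2 = 2, A_3 = 2, A_4 = 1. Minimum distance d = 1.

Enumerate all 2^3 = 8 messages m ∈ F_2^3.
For each, compute codeword c = mG in F_2^5, then tally its weight.
  m = 000 → c = 00000, weight = 0.
  m = 100 → c = 10110, weight = 3.
  m = 010 → c = 10111, weight = 4.
  m = 110 → c = 00001, weight = 1.
  m = 001 → c = 10001, weight = 2.
  m = 101 → c = 00111, weight = 3.
  m = 011 → c = 00110, weight = 2.
  m = 111 → c = 10000, weight = 1.
Tally weights:
  weight 0: 1 codewords.
  weight 1: 2 codewords.
  weight 2: 2 codewords.
  weight 3: 2 codewords.
  weight 4: 1 codewords.
Minimum distance d = smallest w > 0 with A_w > 0 = 1.
Sanity: Σ A_w = 8 = 2^3 = 8 ✓.


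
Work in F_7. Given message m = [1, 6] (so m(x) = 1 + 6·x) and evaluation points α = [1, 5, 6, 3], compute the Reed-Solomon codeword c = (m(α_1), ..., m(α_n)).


c = [0, 3, 2, 5]

Message polynomial: m(x) = 1 + 6·x (mod 7).
For each evaluation point α_i, compute m(α_i) mod 7:
  α_1 = 1: Horner steps 6 → 0, so m(1) = 0.
  α_2 = 5: Horner steps 6 → 3, so m(5) = 3.
  α_3 = 6: Horner steps 6 → 2, so m(6) = 2.
  α_4 = 3: Horner steps 6 → 5, so m(3) = 5.
Codeword c = [0, 3, 2, 5] ∈ F_7^4.


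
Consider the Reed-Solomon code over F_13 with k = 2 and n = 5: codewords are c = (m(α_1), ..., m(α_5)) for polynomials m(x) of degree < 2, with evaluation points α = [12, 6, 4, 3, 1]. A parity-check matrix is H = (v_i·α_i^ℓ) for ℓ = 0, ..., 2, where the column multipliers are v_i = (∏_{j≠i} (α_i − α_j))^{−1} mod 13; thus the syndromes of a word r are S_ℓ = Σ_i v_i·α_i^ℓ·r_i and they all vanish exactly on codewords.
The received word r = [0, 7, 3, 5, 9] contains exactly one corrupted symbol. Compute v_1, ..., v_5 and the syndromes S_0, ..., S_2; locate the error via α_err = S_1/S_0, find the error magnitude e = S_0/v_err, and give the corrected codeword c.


S = (4, 11, 1), error at position 2, error magnitude e = 8, c = [0, 12, 3, 5, 9].

Step 1: column multipliers v_i = (∏_{j≠i}(α_i − α_j))^{−1} mod 13.
  i = 1 (α = 12): (12−6)(12−4)(12−3)(12−1) = 6·8·9·11 = 4752 ≡ 7, so v_1 = 7^{−1} = 2 (mod 13).
  i = 2 (α = 6): (6−12)(6−4)(6−3)(6−1) = (−6)·2·3·5 = −180 ≡ 2, so v_2 = 2^{−1} = 7 (mod 13).
  i = 3 (α = 4): (4−12)(4−6)(4−3)(4−1) = (−8)·(−2)·1·3 = 48 ≡ 9, so v_3 = 9^{−1} = 3 (mod 13).
  i = 4 (α = 3): (3−12)(3−6)(3−4)(3−1) = (−9)·(−3)·(−1)·2 = −54 ≡ 11, so v_4 = 11^{−1} = 6 (mod 13).
  i = 5 (α = 1): (1−12)(1−6)(1−4)(1−3) = (−11)·(−5)·(−3)·(−2) = 330 ≡ 5, so v_5 = 5^{−1} = 8 (mod 13).
  v = [2, 7, 3, 6, 8].
Step 2: syndromes of r = [0, 7, 3, 5, 9] (all sums mod 13).
  S_0 = Σ v_i r_i = 2·0 + 7·7 + 3·3 + 6·5 + 8·9 = 160 ≡ 4.
  S_1 = Σ v_i α_i r_i = 2·12·0 + 7·6·7 + 3·4·3 + 6·3·5 + 8·1·9 = 492 ≡ 11.
  α_i^2 mod 13 = [1, 10, 3, 9, 1].
  S_2 = Σ v_i α_i^2 r_i = 2·1·0 + 7·10·7 + 3·3·3 + 6·9·5 + 8·1·9 = 859 ≡ 1.
  S = (4, 11, 1) ≠ 0, so r is not a codeword (an error is present).
Step 3: locate the error. For a single error e at position i, S_ℓ = v_i·e·α_i^ℓ, so α_err = S_1/S_0.
  S_0^{−1} = 4^{−1} = 10 (mod 13), so α_err = 11·10 = 110 ≡ 6 = α_2. Error position i = 2.
  Consistency check: S_2/S_1 = 1·6 = 6 ≡ 6 = α_err ✓ (single-error assumption holds).
Step 4: error magnitude e = S_0/v_2 = S_0·∏_{j≠2}(α_2 − α_j) = 4·2 = 8 ≡ 8 (mod 13).
Step 5: correct position 2: c_2 = r_2 − e = 7 − 8 ≡ 12 (mod 13). Hence c = [0, 12, 3, 5, 9].
  Check: interpolating c through the α_i gives m(x) = 11 + 11·x (degree < 2) with m(α_i) = c_i for every i, so c is indeed a codeword.


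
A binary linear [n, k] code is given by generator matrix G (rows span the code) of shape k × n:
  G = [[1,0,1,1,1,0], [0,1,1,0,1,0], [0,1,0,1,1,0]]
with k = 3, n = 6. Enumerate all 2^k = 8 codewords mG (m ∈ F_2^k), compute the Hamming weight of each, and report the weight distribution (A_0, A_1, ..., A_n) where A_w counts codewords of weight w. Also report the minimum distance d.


Weight distribution: A_0 = 1, A_2 = 2, A_3 = 4, A_4 = 1. Minimum distance d = 2.

Enumerate all 2^3 = 8 messages m ∈ F_2^3.
For each, compute codeword c = mG in F_2^6, then tally its weight.
  m = 000 → c = 000000, weight = 0.
  m = 100 → c = 101110, weight = 4.
  m = 010 → c = 011010, weight = 3.
  m = 110 → c = 110100, weight = 3.
  m = 001 → c = 010110, weight = 3.
  m = 101 → c = 111000, weight = 3.
  m = 011 → c = 001100, weight = 2.
  m = 111 → c = 100010, weight = 2.
Tally weights:
  weight 0: 1 codewords.
  weight 2: 2 codewords.
  weight 3: 4 codewords.
  weight 4: 1 codewords.
Minimum distance d = smallest w > 0 with A_w > 0 = 2.
Sanity: Σ A_w = 8 = 2^3 = 8 ✓.
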